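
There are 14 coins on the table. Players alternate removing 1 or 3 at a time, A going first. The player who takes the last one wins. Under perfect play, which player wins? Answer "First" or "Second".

Second

Mark each pile size as W (mover wins) or L (mover loses):
i:   0  1  2  3  4  5  6  7  8  9 10 11 12 13 14
     L  W  L  W  L  W  L  W  L  W  L  W  L  W  L
Position 14 is L, so the second player wins.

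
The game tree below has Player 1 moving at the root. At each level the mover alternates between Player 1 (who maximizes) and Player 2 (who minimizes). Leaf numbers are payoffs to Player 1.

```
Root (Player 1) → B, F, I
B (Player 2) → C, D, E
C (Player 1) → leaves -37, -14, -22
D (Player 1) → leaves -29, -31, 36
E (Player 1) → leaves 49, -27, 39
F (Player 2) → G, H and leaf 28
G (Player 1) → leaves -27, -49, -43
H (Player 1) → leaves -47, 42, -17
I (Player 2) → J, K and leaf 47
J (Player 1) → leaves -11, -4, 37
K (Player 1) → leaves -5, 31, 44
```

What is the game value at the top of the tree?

37

C (Player 1): max(-37, -14, -22) = -14
D (Player 1): max(-29, -31, 36) = 36
E (Player 1): max(49, -27, 39) = 49
B (Player 2): min(-14, 36, 49) = -14
G (Player 1): max(-27, -49, -43) = -27
H (Player 1): max(-47, 42, -17) = 42
F (Player 2): min(-27, 42, 28) = -27
J (Player 1): max(-11, -4, 37) = 37
K (Player 1): max(-5, 31, 44) = 44
I (Player 2): min(37, 44, 47) = 37
Root (Player 1): max(-14, -27, 37) = 37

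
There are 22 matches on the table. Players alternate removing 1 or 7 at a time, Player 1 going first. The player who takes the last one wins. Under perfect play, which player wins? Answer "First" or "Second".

Compute winning (W) and losing (L) positions by backward induction:
i:   0  1  2  3  4  5  6  7  8  9 10 11 12 13 14 15 16 17 18 19 20 21 22
     L  W  L  W  L  W  L  W  L  W  L  W  L  W  L  W  L  W  L  W  L  W  L
Position 22 is L, so the second player wins.

Second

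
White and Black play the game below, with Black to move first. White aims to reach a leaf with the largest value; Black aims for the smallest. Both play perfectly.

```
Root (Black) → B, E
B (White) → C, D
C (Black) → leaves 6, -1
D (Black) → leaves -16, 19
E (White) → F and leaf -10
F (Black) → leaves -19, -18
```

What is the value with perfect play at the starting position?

C (Black): min(6, -1) = -1
D (Black): min(-16, 19) = -16
B (White): max(-1, -16) = -1
F (Black): min(-19, -18) = -19
E (White): max(-19, -10) = -10
Root (Black): min(-1, -10) = -10

-10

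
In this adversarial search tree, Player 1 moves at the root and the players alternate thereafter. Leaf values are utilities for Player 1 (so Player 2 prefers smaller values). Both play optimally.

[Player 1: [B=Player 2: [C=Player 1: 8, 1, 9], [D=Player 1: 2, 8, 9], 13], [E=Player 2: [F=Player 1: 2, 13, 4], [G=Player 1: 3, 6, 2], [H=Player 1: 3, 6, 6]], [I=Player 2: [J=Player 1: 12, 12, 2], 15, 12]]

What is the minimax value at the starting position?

C (Player 1): max(8, 1, 9) = 9
D (Player 1): max(2, 8, 9) = 9
B (Player 2): min(9, 9, 13) = 9
F (Player 1): max(2, 13, 4) = 13
G (Player 1): max(3, 6, 2) = 6
H (Player 1): max(3, 6, 6) = 6
E (Player 2): min(13, 6, 6) = 6
J (Player 1): max(12, 12, 2) = 12
I (Player 2): min(12, 15, 12) = 12
Root (Player 1): max(9, 6, 12) = 12

12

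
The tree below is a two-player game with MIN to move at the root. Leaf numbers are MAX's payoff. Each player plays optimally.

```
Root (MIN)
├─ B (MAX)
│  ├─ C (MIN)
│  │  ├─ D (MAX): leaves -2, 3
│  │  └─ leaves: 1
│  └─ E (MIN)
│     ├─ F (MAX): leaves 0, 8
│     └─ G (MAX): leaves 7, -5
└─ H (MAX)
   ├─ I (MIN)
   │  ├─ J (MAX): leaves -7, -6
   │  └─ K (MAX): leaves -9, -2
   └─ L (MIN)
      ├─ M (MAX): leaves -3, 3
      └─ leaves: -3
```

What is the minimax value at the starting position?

-3

D (MAX): max(-2, 3) = 3
C (MIN): min(3, 1) = 1
F (MAX): max(0, 8) = 8
G (MAX): max(7, -5) = 7
E (MIN): min(8, 7) = 7
B (MAX): max(1, 7) = 7
J (MAX): max(-7, -6) = -6
K (MAX): max(-9, -2) = -2
I (MIN): min(-6, -2) = -6
M (MAX): max(-3, 3) = 3
L (MIN): min(3, -3) = -3
H (MAX): max(-6, -3) = -3
Root (MIN): min(7, -3) = -3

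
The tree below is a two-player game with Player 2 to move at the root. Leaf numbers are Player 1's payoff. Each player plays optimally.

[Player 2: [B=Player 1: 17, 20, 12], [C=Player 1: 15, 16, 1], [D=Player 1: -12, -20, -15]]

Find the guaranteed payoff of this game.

B (Player 1): max(17, 20, 12) = 20
C (Player 1): max(15, 16, 1) = 16
D (Player 1): max(-12, -20, -15) = -12
Root (Player 2): min(20, 16, -12) = -12

-12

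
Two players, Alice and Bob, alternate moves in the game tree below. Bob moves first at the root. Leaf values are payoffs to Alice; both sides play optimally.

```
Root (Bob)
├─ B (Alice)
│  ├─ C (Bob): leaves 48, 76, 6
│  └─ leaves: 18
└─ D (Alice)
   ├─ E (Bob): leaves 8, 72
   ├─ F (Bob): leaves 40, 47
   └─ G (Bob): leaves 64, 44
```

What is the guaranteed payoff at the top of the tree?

C (Bob): min(48, 76, 6) = 6
B (Alice): max(6, 18) = 18
E (Bob): min(8, 72) = 8
F (Bob): min(40, 47) = 40
G (Bob): min(64, 44) = 44
D (Alice): max(8, 40, 44) = 44
Root (Bob): min(18, 44) = 18

18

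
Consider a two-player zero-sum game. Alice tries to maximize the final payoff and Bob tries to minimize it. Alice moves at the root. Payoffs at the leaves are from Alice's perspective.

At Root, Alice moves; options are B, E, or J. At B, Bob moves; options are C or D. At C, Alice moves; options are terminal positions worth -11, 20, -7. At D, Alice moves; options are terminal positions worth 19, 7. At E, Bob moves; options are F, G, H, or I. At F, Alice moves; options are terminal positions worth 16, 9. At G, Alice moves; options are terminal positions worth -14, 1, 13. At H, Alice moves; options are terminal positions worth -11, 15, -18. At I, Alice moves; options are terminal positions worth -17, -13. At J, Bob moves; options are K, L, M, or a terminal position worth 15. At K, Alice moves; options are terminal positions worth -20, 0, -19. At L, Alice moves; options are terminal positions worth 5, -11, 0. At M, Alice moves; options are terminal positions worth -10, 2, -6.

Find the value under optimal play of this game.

19

C (Alice): max(-11, 20, -7) = 20
D (Alice): max(19, 7) = 19
B (Bob): min(20, 19) = 19
F (Alice): max(16, 9) = 16
G (Alice): max(-14, 1, 13) = 13
H (Alice): max(-11, 15, -18) = 15
I (Alice): max(-17, -13) = -13
E (Bob): min(16, 13, 15, -13) = -13
K (Alice): max(-20, 0, -19) = 0
L (Alice): max(5, -11, 0) = 5
M (Alice): max(-10, 2, -6) = 2
J (Bob): min(0, 5, 2, 15) = 0
Root (Alice): max(19, -13, 0) = 19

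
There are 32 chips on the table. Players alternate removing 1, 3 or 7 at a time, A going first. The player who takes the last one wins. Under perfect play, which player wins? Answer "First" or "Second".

i:   0  1  2  3  4  5  6  7  8  9 10 11 12 13 14 15 16 17 18 19 20 21 22 23 24 25 26 27 28 29 30 31 32
     L  W  L  W  L  W  L  W  L  W  L  W  L  W  L  W  L  W  L  W  L  W  L  W  L  W  L  W  L  W  L  W  L
Position 32 is L, so the second player wins.

Second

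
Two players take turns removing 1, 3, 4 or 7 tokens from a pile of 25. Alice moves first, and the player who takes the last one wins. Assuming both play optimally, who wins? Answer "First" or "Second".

First

W/L table (W = player to move can force a win):
i:   0  1  2  3  4  5  6  7  8  9 10 11 12 13 14 15 16 17 18 19 20 21 22 23 24 25
     L  W  L  W  W  W  W  W  L  W  L  W  W  W  W  W  L  W  L  W  W  W  W  W  L  W
Position 25 is W, so the first player wins.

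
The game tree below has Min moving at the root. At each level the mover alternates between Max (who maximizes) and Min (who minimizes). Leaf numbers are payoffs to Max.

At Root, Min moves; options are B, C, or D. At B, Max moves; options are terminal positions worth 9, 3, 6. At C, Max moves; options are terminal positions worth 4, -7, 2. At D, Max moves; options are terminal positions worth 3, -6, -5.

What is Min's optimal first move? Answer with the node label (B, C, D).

D

B (Max): max(9, 3, 6) = 9
C (Max): max(4, -7, 2) = 4
D (Max): max(3, -6, -5) = 3
Root (Min): min(9, 4, 3) = 3
Min picks the child with the lowest value: D (value 3).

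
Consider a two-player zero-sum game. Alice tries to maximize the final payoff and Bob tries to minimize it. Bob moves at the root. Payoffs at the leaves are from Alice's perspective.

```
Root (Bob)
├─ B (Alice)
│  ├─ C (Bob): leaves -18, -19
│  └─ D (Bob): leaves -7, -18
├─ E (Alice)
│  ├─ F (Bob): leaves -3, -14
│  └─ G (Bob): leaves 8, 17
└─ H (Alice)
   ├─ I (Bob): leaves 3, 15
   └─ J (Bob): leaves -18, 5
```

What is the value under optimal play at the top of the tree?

C (Bob): min(-18, -19) = -19
D (Bob): min(-7, -18) = -18
B (Alice): max(-19, -18) = -18
F (Bob): min(-3, -14) = -14
G (Bob): min(8, 17) = 8
E (Alice): max(-14, 8) = 8
I (Bob): min(3, 15) = 3
J (Bob): min(-18, 5) = -18
H (Alice): max(3, -18) = 3
Root (Bob): min(-18, 8, 3) = -18

-18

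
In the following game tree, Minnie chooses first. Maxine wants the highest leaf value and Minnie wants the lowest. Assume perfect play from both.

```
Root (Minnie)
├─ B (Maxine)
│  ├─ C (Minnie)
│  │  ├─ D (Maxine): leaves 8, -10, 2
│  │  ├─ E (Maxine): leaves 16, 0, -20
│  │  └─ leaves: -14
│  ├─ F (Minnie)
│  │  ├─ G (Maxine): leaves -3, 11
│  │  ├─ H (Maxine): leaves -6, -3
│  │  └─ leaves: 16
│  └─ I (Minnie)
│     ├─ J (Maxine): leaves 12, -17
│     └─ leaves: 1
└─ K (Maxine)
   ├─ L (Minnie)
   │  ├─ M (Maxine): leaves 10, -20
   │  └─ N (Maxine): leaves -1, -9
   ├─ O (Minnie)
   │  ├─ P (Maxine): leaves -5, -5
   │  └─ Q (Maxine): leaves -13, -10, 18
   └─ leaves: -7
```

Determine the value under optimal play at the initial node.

-1

D (Maxine): max(8, -10, 2) = 8
E (Maxine): max(16, 0, -20) = 16
C (Minnie): min(8, 16, -14) = -14
G (Maxine): max(-3, 11) = 11
H (Maxine): max(-6, -3) = -3
F (Minnie): min(11, -3, 16) = -3
J (Maxine): max(12, -17) = 12
I (Minnie): min(12, 1) = 1
B (Maxine): max(-14, -3, 1) = 1
M (Maxine): max(10, -20) = 10
N (Maxine): max(-1, -9) = -1
L (Minnie): min(10, -1) = -1
P (Maxine): max(-5, -5) = -5
Q (Maxine): max(-13, -10, 18) = 18
O (Minnie): min(-5, 18) = -5
K (Maxine): max(-1, -5, -7) = -1
Root (Minnie): min(1, -1) = -1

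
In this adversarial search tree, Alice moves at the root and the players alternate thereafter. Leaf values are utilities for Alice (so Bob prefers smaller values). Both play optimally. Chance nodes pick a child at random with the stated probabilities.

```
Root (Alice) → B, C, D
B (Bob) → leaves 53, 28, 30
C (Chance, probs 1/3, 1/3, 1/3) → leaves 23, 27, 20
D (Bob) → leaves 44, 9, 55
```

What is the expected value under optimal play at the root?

28

B (Bob): min(53, 28, 30) = 28
C (Chance): 1/3·23 + 1/3·27 + 1/3·20 = 23.33
D (Bob): min(44, 9, 55) = 9
Root (Alice): max(28, 23.33, 9) = 28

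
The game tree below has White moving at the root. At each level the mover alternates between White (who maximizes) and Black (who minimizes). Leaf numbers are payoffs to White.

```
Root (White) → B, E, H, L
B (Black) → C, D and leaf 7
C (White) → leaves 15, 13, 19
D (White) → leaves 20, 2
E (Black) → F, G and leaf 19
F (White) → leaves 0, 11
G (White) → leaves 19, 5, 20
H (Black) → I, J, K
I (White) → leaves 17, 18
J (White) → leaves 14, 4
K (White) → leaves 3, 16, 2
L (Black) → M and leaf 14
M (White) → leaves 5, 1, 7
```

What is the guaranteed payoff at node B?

7

C: max(15, 13, 19) = 19
D: max(20, 2) = 20
B: min(19, 20, 7) = 7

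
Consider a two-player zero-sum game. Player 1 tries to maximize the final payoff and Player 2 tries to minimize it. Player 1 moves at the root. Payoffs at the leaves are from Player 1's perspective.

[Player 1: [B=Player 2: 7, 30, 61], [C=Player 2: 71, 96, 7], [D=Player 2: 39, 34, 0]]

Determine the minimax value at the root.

B (Player 2): min(7, 30, 61) = 7
C (Player 2): min(71, 96, 7) = 7
D (Player 2): min(39, 34, 0) = 0
Root (Player 1): max(7, 7, 0) = 7

7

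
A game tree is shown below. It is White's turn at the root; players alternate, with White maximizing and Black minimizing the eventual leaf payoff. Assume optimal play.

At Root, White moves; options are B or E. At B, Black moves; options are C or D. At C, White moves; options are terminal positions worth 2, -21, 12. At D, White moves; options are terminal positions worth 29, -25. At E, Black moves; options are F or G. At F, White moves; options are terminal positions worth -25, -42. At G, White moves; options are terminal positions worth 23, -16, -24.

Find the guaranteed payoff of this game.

C (White): max(2, -21, 12) = 12
D (White): max(29, -25) = 29
B (Black): min(12, 29) = 12
F (White): max(-25, -42) = -25
G (White): max(23, -16, -24) = 23
E (Black): min(-25, 23) = -25
Root (White): max(12, -25) = 12

12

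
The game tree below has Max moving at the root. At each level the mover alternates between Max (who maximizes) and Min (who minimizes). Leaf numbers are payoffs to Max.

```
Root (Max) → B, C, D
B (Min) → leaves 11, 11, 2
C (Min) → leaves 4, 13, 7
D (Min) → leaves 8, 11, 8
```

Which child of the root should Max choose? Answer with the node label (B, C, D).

B (Min): min(11, 11, 2) = 2
C (Min): min(4, 13, 7) = 4
D (Min): min(8, 11, 8) = 8
Root (Max): max(2, 4, 8) = 8
Max picks the child with the highest value: D (value 8).

D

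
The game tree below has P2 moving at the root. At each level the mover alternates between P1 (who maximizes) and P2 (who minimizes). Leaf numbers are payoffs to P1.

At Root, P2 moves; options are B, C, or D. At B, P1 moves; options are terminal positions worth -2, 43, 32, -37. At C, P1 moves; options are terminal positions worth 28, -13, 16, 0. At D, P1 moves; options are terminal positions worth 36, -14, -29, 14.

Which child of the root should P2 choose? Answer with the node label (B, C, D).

B (P1): max(-2, 43, 32, -37) = 43
C (P1): max(28, -13, 16, 0) = 28
D (P1): max(36, -14, -29, 14) = 36
Root (P2): min(43, 28, 36) = 28
P2 picks the child with the lowest value: C (value 28).

C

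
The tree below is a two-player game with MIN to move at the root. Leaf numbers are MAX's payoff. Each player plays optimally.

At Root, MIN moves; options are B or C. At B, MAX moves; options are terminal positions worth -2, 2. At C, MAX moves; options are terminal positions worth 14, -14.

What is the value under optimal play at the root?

B (MAX): max(-2, 2) = 2
C (MAX): max(14, -14) = 14
Root (MIN): min(2, 14) = 2

2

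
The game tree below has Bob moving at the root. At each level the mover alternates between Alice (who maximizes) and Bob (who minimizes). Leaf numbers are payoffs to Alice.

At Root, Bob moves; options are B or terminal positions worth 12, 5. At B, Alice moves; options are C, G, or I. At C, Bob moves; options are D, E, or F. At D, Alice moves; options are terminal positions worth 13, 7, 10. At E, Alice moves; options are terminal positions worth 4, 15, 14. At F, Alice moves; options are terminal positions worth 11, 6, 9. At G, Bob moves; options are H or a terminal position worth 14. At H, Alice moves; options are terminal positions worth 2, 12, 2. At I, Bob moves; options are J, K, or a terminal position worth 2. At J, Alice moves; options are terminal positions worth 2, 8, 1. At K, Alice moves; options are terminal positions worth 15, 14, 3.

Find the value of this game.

5

D (Alice): max(13, 7, 10) = 13
E (Alice): max(4, 15, 14) = 15
F (Alice): max(11, 6, 9) = 11
C (Bob): min(13, 15, 11) = 11
H (Alice): max(2, 12, 2) = 12
G (Bob): min(12, 14) = 12
J (Alice): max(2, 8, 1) = 8
K (Alice): max(15, 14, 3) = 15
I (Bob): min(8, 15, 2) = 2
B (Alice): max(11, 12, 2) = 12
Root (Bob): min(12, 12, 5) = 5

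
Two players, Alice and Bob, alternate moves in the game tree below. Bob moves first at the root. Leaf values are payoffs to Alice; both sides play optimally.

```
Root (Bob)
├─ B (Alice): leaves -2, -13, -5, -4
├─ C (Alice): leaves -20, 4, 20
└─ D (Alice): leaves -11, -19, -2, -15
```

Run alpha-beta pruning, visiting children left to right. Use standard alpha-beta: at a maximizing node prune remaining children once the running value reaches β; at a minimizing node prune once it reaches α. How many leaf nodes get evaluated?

9

B [α=-∞,β=+∞]: v=-2
C [α=-∞,β=-2]: v=4 after child 2 ≥ β → β-cutoff, skip 1
D [α=-∞,β=-2]: v=-2 after child 3 ≥ β → β-cutoff, skip 1
Root [α=-∞,β=+∞]: v=-2
Leaves evaluated: 9 of 11.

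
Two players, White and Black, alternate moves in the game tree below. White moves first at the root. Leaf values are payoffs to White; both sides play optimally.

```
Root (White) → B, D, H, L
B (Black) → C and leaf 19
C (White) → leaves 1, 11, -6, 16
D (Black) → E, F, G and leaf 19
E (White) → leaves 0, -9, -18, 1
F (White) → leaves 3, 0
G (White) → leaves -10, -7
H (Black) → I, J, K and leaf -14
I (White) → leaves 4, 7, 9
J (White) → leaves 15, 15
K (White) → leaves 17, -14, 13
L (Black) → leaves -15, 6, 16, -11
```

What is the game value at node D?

-7

E: max(0, -9, -18, 1) = 1
F: max(3, 0) = 3
G: max(-10, -7) = -7
D: min(1, 3, -7, 19) = -7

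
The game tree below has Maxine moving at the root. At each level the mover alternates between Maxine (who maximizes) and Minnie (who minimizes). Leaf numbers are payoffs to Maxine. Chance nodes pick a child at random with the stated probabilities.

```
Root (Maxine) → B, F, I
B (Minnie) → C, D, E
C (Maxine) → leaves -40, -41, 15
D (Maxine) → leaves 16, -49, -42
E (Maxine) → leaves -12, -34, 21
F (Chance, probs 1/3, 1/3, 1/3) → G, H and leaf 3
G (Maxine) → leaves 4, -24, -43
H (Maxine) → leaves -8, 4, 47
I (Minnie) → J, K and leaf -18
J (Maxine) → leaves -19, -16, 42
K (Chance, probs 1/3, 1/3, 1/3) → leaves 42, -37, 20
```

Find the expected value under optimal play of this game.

18

C (Maxine): max(-40, -41, 15) = 15
D (Maxine): max(16, -49, -42) = 16
E (Maxine): max(-12, -34, 21) = 21
B (Minnie): min(15, 16, 21) = 15
G (Maxine): max(4, -24, -43) = 4
H (Maxine): max(-8, 4, 47) = 47
F (Chance): 1/3·4 + 1/3·47 + 1/3·3 = 18
J (Maxine): max(-19, -16, 42) = 42
K (Chance): 1/3·42 + 1/3·-37 + 1/3·20 = 8.33
I (Minnie): min(42, 8.33, -18) = -18
Root (Maxine): max(15, 18, -18) = 18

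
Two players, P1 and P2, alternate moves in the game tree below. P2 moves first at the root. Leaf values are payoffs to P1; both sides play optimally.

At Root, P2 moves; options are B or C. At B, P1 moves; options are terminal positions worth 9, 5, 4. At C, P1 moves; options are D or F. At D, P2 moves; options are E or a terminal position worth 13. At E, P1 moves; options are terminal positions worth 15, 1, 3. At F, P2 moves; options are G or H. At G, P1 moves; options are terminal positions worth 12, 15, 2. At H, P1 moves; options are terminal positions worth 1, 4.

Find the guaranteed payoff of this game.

9

B (P1): max(9, 5, 4) = 9
E (P1): max(15, 1, 3) = 15
D (P2): min(15, 13) = 13
G (P1): max(12, 15, 2) = 15
H (P1): max(1, 4) = 4
F (P2): min(15, 4) = 4
C (P1): max(13, 4) = 13
Root (P2): min(9, 13) = 9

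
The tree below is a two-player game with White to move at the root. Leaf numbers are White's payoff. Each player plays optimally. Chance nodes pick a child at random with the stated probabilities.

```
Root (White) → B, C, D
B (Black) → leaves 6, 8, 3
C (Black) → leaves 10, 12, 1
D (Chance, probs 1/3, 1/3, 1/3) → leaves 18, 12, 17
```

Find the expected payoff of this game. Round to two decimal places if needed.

15.67

B (Black): min(6, 8, 3) = 3
C (Black): min(10, 12, 1) = 1
D (Chance): 1/3·18 + 1/3·12 + 1/3·17 = 15.67
Root (White): max(3, 1, 15.67) = 15.67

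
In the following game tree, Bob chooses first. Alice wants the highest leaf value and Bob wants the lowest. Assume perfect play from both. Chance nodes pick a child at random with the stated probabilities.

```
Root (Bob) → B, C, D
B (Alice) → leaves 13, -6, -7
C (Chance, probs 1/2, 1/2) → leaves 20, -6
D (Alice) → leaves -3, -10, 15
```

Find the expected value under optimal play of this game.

B (Alice): max(13, -6, -7) = 13
C (Chance): 1/2·20 + 1/2·-6 = 7
D (Alice): max(-3, -10, 15) = 15
Root (Bob): min(13, 7, 15) = 7

7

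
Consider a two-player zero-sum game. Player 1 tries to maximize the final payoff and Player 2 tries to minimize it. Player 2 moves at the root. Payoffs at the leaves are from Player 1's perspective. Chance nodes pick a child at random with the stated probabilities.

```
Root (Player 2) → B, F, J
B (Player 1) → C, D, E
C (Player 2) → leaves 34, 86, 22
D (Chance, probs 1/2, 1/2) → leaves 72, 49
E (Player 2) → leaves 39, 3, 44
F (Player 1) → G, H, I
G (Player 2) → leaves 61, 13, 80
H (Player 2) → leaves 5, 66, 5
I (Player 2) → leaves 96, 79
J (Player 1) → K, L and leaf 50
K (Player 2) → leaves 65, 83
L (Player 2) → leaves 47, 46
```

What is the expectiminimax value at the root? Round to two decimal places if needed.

C (Player 2): min(34, 86, 22) = 22
D (Chance): 1/2·72 + 1/2·49 = 60.5
E (Player 2): min(39, 3, 44) = 3
B (Player 1): max(22, 60.5, 3) = 60.5
G (Player 2): min(61, 13, 80) = 13
H (Player 2): min(5, 66, 5) = 5
I (Player 2): min(96, 79) = 79
F (Player 1): max(13, 5, 79) = 79
K (Player 2): min(65, 83) = 65
L (Player 2): min(47, 46) = 46
J (Player 1): max(65, 46, 50) = 65
Root (Player 2): min(60.5, 79, 65) = 60.5

60.5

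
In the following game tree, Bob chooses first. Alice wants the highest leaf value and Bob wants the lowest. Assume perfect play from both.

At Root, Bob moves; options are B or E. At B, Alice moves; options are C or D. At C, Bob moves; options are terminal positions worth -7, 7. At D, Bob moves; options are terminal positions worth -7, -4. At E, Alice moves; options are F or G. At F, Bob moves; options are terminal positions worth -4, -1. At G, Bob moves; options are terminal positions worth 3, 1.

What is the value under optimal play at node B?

-7

C: min(-7, 7) = -7
D: min(-7, -4) = -7
B: max(-7, -7) = -7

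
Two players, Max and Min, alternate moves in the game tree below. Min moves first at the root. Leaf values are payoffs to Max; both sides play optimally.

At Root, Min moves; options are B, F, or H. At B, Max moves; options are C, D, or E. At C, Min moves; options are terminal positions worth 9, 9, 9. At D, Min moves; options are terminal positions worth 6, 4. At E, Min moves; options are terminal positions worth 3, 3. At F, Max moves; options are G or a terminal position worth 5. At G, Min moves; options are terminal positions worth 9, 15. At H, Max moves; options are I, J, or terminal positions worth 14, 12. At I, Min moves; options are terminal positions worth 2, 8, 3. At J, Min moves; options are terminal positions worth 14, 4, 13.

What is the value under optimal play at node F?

G: min(9, 15) = 9
F: max(9, 5) = 9

9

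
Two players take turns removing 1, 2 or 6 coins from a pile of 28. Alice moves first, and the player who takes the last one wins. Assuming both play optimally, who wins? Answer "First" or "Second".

Second

Compute winning (W) and losing (L) positions by backward induction:
i:   0  1  2  3  4  5  6  7  8  9 10 11 12 13 14 15 16 17 18 19 20 21 22 23 24 25 26 27 28
     L  W  W  L  W  W  W  L  W  W  L  W  W  W  L  W  W  L  W  W  W  L  W  W  L  W  W  W  L
Position 28 is L, so the second player wins.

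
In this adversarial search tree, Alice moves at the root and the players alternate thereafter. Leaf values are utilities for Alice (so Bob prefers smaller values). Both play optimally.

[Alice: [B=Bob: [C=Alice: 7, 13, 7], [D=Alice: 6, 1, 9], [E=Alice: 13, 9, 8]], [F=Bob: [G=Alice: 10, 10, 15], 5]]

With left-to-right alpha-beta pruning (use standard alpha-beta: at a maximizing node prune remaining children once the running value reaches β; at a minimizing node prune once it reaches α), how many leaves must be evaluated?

C [α=-∞,β=+∞]: v=13
D [α=-∞,β=13]: v=9
E [α=-∞,β=9]: v=13 after child 1 ≥ β → β-cutoff, skip 2
B [α=-∞,β=+∞]: v=9
G [α=9,β=+∞]: v=15
F [α=9,β=+∞]: v=5
Root [α=-∞,β=+∞]: v=9
Leaves evaluated: 11 of 13.

11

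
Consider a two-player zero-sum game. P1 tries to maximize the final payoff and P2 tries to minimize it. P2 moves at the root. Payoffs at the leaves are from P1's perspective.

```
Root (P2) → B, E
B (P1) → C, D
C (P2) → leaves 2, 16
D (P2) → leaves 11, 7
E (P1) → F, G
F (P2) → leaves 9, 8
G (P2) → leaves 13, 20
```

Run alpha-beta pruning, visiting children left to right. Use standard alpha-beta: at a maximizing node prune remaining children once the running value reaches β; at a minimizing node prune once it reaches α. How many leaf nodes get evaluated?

C [α=-∞,β=+∞]: v=2
D [α=2,β=+∞]: v=7
B [α=-∞,β=+∞]: v=7
F [α=-∞,β=7]: v=8
E [α=-∞,β=7]: v=8 after child 1 ≥ β → β-cutoff, skip 1
Root [α=-∞,β=+∞]: v=7
Leaves evaluated: 6 of 8.

6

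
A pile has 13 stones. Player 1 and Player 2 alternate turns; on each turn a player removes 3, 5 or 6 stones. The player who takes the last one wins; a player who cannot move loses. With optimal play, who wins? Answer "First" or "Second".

First

W/L table (W = player to move can force a win):
i:   0  1  2  3  4  5  6  7  8  9 10 11 12 13
     L  L  L  W  W  W  W  W  W  L  L  L  W  W
Position 13 is W, so the first player wins.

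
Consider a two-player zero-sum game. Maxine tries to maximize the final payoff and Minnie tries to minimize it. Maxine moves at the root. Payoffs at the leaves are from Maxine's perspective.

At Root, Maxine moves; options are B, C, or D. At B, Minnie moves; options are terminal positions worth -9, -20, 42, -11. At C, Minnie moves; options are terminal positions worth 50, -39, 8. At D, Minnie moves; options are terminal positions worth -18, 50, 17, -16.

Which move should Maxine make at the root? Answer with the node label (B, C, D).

B (Minnie): min(-9, -20, 42, -11) = -20
C (Minnie): min(50, -39, 8) = -39
D (Minnie): min(-18, 50, 17, -16) = -18
Root (Maxine): max(-20, -39, -18) = -18
Maxine picks the child with the highest value: D (value -18).

D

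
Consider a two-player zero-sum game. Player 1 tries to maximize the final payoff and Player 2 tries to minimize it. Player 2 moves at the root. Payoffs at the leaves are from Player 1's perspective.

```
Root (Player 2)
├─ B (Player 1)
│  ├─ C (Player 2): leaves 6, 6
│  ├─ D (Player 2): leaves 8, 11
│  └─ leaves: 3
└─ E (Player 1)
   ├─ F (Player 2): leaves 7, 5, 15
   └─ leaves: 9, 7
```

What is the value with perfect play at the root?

8

C (Player 2): min(6, 6) = 6
D (Player 2): min(8, 11) = 8
B (Player 1): max(6, 8, 3) = 8
F (Player 2): min(7, 5, 15) = 5
E (Player 1): max(5, 9, 7) = 9
Root (Player 2): min(8, 9) = 8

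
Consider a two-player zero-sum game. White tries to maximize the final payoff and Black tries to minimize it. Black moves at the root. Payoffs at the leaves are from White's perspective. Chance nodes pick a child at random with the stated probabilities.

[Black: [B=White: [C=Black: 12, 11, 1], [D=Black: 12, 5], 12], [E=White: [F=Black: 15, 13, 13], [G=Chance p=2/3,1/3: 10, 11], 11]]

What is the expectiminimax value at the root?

C (Black): min(12, 11, 1) = 1
D (Black): min(12, 5) = 5
B (White): max(1, 5, 12) = 12
F (Black): min(15, 13, 13) = 13
G (Chance): 2/3·10 + 1/3·11 = 10.33
E (White): max(13, 10.33, 11) = 13
Root (Black): min(12, 13) = 12

12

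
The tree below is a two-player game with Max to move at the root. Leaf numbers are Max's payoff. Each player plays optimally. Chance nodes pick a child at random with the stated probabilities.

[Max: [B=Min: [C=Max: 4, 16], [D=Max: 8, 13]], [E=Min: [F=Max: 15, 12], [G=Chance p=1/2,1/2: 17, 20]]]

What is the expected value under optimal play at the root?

C (Max): max(4, 16) = 16
D (Max): max(8, 13) = 13
B (Min): min(16, 13) = 13
F (Max): max(15, 12) = 15
G (Chance): 1/2·17 + 1/2·20 = 18.5
E (Min): min(15, 18.5) = 15
Root (Max): max(13, 15) = 15

15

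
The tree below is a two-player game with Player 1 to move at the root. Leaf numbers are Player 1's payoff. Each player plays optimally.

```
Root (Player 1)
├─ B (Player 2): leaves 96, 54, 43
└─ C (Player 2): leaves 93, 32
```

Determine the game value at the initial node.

B (Player 2): min(96, 54, 43) = 43
C (Player 2): min(93, 32) = 32
Root (Player 1): max(43, 32) = 43

43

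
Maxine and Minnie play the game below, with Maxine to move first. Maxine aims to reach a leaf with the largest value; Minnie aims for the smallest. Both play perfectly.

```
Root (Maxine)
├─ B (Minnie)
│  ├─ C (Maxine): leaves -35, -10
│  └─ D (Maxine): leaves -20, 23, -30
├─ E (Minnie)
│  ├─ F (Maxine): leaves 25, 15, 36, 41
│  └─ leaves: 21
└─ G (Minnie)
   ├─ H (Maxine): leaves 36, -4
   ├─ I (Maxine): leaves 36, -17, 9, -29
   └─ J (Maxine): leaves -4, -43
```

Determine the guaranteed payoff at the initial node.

21

C (Maxine): max(-35, -10) = -10
D (Maxine): max(-20, 23, -30) = 23
B (Minnie): min(-10, 23) = -10
F (Maxine): max(25, 15, 36, 41) = 41
E (Minnie): min(41, 21) = 21
H (Maxine): max(36, -4) = 36
I (Maxine): max(36, -17, 9, -29) = 36
J (Maxine): max(-4, -43) = -4
G (Minnie): min(36, 36, -4) = -4
Root (Maxine): max(-10, 21, -4) = 21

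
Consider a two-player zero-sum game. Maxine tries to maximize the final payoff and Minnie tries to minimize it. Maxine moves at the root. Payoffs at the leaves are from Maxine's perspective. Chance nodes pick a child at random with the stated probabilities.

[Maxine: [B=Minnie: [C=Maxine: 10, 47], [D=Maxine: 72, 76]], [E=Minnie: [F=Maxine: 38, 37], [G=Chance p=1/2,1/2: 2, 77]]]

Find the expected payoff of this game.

47

C (Maxine): max(10, 47) = 47
D (Maxine): max(72, 76) = 76
B (Minnie): min(47, 76) = 47
F (Maxine): max(38, 37) = 38
G (Chance): 1/2·2 + 1/2·77 = 39.5
E (Minnie): min(38, 39.5) = 38
Root (Maxine): max(47, 38) = 47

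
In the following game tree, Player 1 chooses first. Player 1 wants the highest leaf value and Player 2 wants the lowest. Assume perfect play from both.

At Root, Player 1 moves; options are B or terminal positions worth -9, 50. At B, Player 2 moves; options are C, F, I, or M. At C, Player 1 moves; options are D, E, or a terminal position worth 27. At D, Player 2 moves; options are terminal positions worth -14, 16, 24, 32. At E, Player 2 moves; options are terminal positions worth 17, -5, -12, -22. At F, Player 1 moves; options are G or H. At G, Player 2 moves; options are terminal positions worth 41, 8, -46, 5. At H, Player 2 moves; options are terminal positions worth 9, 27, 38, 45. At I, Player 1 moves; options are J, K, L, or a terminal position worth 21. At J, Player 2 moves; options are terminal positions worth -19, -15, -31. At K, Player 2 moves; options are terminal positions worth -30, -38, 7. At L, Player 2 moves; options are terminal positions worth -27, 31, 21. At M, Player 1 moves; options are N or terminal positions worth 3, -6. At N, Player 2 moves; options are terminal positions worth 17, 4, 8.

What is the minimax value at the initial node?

D (Player 2): min(-14, 16, 24, 32) = -14
E (Player 2): min(17, -5, -12, -22) = -22
C (Player 1): max(-14, -22, 27) = 27
G (Player 2): min(41, 8, -46, 5) = -46
H (Player 2): min(9, 27, 38, 45) = 9
F (Player 1): max(-46, 9) = 9
J (Player 2): min(-19, -15, -31) = -31
K (Player 2): min(-30, -38, 7) = -38
L (Player 2): min(-27, 31, 21) = -27
I (Player 1): max(-31, -38, -27, 21) = 21
N (Player 2): min(17, 4, 8) = 4
M (Player 1): max(4, 3, -6) = 4
B (Player 2): min(27, 9, 21, 4) = 4
Root (Player 1): max(4, -9, 50) = 50

50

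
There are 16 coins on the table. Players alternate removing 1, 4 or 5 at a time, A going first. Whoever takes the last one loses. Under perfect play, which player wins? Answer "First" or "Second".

i:   0  1  2  3  4  5  6  7  8  9 10 11 12 13 14 15 16
     W  L  W  L  W  W  W  W  W  L  W  L  W  W  W  W  W
Position 16 is W, so the first player wins.

First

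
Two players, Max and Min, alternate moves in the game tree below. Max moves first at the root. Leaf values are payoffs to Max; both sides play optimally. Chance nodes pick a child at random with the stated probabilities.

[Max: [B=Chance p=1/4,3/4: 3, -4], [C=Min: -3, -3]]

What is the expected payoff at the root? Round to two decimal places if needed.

-2.25

B (Chance): 1/4·3 + 3/4·-4 = -2.25
C (Min): min(-3, -3) = -3
Root (Max): max(-2.25, -3) = -2.25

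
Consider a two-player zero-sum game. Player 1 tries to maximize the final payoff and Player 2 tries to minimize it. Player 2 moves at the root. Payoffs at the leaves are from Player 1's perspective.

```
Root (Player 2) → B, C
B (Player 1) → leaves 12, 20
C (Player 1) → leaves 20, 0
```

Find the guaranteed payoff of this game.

20

B (Player 1): max(12, 20) = 20
C (Player 1): max(20, 0) = 20
Root (Player 2): min(20, 20) = 20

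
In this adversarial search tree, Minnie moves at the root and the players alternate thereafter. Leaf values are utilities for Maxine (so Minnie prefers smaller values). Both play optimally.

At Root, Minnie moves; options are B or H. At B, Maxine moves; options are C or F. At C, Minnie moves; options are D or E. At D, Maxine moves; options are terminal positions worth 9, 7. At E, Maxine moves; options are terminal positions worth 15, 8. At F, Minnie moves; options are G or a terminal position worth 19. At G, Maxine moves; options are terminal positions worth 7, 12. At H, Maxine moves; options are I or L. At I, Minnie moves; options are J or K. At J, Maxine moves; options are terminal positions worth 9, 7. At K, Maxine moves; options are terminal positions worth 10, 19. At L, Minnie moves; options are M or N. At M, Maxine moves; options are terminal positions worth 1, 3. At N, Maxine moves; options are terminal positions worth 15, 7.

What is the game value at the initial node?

D (Maxine): max(9, 7) = 9
E (Maxine): max(15, 8) = 15
C (Minnie): min(9, 15) = 9
G (Maxine): max(7, 12) = 12
F (Minnie): min(12, 19) = 12
B (Maxine): max(9, 12) = 12
J (Maxine): max(9, 7) = 9
K (Maxine): max(10, 19) = 19
I (Minnie): min(9, 19) = 9
M (Maxine): max(1, 3) = 3
N (Maxine): max(15, 7) = 15
L (Minnie): min(3, 15) = 3
H (Maxine): max(9, 3) = 9
Root (Minnie): min(12, 9) = 9

9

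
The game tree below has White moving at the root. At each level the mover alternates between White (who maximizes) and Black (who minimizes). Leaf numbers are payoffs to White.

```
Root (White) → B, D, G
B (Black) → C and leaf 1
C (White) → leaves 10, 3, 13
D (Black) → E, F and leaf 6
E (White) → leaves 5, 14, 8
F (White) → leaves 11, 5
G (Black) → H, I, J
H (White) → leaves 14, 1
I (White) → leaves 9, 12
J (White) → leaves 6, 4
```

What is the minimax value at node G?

H: max(14, 1) = 14
I: max(9, 12) = 12
J: max(6, 4) = 6
G: min(14, 12, 6) = 6

6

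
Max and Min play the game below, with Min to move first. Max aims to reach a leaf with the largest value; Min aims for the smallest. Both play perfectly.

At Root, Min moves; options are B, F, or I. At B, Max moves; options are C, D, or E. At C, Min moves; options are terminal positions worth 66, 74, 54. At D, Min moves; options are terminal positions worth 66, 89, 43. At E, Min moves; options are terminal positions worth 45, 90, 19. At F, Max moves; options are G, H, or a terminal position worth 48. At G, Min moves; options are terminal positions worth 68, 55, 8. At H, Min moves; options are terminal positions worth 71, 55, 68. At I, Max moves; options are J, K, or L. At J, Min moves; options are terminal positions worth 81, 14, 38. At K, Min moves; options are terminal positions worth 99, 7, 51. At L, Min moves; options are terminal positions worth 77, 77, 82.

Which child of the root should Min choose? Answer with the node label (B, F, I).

C (Min): min(66, 74, 54) = 54
D (Min): min(66, 89, 43) = 43
E (Min): min(45, 90, 19) = 19
B (Max): max(54, 43, 19) = 54
G (Min): min(68, 55, 8) = 8
H (Min): min(71, 55, 68) = 55
F (Max): max(8, 55, 48) = 55
J (Min): min(81, 14, 38) = 14
K (Min): min(99, 7, 51) = 7
L (Min): min(77, 77, 82) = 77
I (Max): max(14, 7, 77) = 77
Root (Min): min(54, 55, 77) = 54
Min picks the child with the lowest value: B (value 54).

B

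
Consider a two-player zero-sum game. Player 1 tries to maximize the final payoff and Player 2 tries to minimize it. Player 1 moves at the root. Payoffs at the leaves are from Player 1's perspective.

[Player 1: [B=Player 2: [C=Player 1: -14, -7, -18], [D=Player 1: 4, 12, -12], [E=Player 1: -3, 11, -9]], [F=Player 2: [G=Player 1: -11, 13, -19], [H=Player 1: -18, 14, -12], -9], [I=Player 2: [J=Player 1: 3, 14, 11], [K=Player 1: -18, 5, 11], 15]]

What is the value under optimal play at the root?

11

C (Player 1): max(-14, -7, -18) = -7
D (Player 1): max(4, 12, -12) = 12
E (Player 1): max(-3, 11, -9) = 11
B (Player 2): min(-7, 12, 11) = -7
G (Player 1): max(-11, 13, -19) = 13
H (Player 1): max(-18, 14, -12) = 14
F (Player 2): min(13, 14, -9) = -9
J (Player 1): max(3, 14, 11) = 14
K (Player 1): max(-18, 5, 11) = 11
I (Player 2): min(14, 11, 15) = 11
Root (Player 1): max(-7, -9, 11) = 11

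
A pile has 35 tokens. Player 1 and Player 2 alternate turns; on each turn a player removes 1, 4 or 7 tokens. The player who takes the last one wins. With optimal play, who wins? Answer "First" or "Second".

W/L table (W = player to move can force a win):
i:   0  1  2  3  4  5  6  7  8  9 10 11 12 13 14 15 16 17 18 19 20 21 22 23 24 25 26 27 28 29 30 31 32 33 34 35
     L  W  L  W  W  L  W  W  L  W  L  W  W  L  W  W  L  W  L  W  W  L  W  W  L  W  L  W  W  L  W  W  L  W  L  W
Position 35 is W, so the first player wins.

First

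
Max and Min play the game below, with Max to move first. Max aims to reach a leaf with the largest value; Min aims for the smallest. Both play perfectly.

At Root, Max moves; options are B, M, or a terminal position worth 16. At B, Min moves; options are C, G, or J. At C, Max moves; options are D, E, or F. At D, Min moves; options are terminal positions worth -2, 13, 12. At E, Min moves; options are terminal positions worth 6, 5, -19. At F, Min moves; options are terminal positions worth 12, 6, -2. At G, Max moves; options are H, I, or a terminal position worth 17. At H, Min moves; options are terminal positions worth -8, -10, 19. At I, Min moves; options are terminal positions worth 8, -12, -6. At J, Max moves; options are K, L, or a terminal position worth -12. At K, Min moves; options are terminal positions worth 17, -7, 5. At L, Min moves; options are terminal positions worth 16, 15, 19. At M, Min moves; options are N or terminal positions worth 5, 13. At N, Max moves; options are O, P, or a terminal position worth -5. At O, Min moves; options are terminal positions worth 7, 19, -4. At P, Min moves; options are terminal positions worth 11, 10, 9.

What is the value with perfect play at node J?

15

K: min(17, -7, 5) = -7
L: min(16, 15, 19) = 15
J: max(-7, 15, -12) = 15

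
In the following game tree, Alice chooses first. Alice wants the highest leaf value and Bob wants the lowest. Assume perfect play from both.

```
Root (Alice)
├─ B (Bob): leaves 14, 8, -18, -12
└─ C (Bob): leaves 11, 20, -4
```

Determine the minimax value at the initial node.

B (Bob): min(14, 8, -18, -12) = -18
C (Bob): min(11, 20, -4) = -4
Root (Alice): max(-18, -4) = -4

-4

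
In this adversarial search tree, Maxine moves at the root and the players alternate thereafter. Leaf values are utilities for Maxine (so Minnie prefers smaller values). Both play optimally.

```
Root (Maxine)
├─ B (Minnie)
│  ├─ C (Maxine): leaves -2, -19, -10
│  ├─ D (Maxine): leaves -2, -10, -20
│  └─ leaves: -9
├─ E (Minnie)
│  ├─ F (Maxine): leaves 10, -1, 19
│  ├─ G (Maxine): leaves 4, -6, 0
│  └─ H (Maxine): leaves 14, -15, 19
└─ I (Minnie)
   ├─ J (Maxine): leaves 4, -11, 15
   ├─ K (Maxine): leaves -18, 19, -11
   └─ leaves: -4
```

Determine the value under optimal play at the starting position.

4

C (Maxine): max(-2, -19, -10) = -2
D (Maxine): max(-2, -10, -20) = -2
B (Minnie): min(-2, -2, -9) = -9
F (Maxine): max(10, -1, 19) = 19
G (Maxine): max(4, -6, 0) = 4
H (Maxine): max(14, -15, 19) = 19
E (Minnie): min(19, 4, 19) = 4
J (Maxine): max(4, -11, 15) = 15
K (Maxine): max(-18, 19, -11) = 19
I (Minnie): min(15, 19, -4) = -4
Root (Maxine): max(-9, 4, -4) = 4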